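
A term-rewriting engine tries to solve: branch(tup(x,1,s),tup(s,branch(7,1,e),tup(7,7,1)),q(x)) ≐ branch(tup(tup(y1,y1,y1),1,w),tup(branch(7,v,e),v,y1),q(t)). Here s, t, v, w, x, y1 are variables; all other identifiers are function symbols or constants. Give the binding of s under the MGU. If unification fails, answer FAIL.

branch(7,branch(7,1,e),e)

Decompose branch/3: tup(x,1,s) ≐ tup(tup(y1,y1,y1),1,w),  tup(s,branch(7,1,e),tup(7,7,1)) ≐ tup(branch(7,v,e),v,y1),  q(x) ≐ q(t).
Decompose tup/3: x ≐ tup(y1,y1,y1),  1 ≐ 1,  s ≐ w.
Bind x := tup(y1,y1,y1); substituting into the one remaining equation that mentions x gives: q(tup(y1,y1,y1)) ≐ q(t).
Delete trivial equation 1 ≐ 1.
Bind s := w; substituting into the one remaining equation that mentions s gives: tup(w,branch(7,1,e),tup(7,7,1)) ≐ tup(branch(7,v,e),v,y1).
Decompose tup/3: w ≐ branch(7,v,e),  branch(7,1,e) ≐ v,  tup(7,7,1) ≐ y1.
Bind w := branch(7,v,e); no other remaining equation mentions w. Substituting into the earlier binding gives s := branch(7,v,e).
Bind v := branch(7,1,e); no other remaining equation mentions v. Substituting into the earlier bindings gives s := branch(7,branch(7,1,e),e), w := branch(7,branch(7,1,e),e).
Bind y1 := tup(7,7,1); substituting into the remaining equation gives: q(tup(tup(7,7,1),tup(7,7,1),tup(7,7,1))) ≐ q(t). Substituting into the earlier binding gives x := tup(tup(7,7,1),tup(7,7,1),tup(7,7,1)).
Decompose q/1: tup(tup(7,7,1),tup(7,7,1),tup(7,7,1)) ≐ t.
Bind t := tup(tup(7,7,1),tup(7,7,1),tup(7,7,1)).
MGU = { x -> tup(tup(7,7,1),tup(7,7,1),tup(7,7,1)), s -> branch(7,branch(7,1,e),e), w -> branch(7,branch(7,1,e),e), v -> branch(7,1,e), y1 -> tup(7,7,1), t -> tup(tup(7,7,1),tup(7,7,1),tup(7,7,1)) }, so s -> branch(7,branch(7,1,e),e).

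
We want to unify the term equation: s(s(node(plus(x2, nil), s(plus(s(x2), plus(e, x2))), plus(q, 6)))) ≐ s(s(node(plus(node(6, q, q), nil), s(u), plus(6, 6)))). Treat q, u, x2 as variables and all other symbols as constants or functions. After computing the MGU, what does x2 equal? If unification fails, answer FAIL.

node(6, 6, 6)

Decompose s/1: s(node(plus(x2, nil), s(plus(s(x2), plus(e, x2))), plus(q, 6))) ≐ s(node(plus(node(6, q, q), nil), s(u), plus(6, 6))).
Decompose s/1: node(plus(x2, nil), s(plus(s(x2), plus(e, x2))), plus(q, 6)) ≐ node(plus(node(6, q, q), nil), s(u), plus(6, 6)).
Decompose node/3: plus(x2, nil) ≐ plus(node(6, q, q), nil),  s(plus(s(x2), plus(e, x2))) ≐ s(u),  plus(q, 6) ≐ plus(6, 6).
Decompose plus/2: x2 ≐ node(6, q, q),  nil ≐ nil.
Bind x2 := node(6, q, q); substituting into the one remaining equation that mentions x2 gives: s(plus(s(node(6, q, q)), plus(e, node(6, q, q)))) ≐ s(u).
Delete trivial equation nil ≐ nil.
Decompose s/1: plus(s(node(6, q, q)), plus(e, node(6, q, q))) ≐ u.
Bind u := plus(s(node(6, q, q)), plus(e, node(6, q, q))); no other remaining equation mentions u.
Decompose plus/2: q ≐ 6,  6 ≐ 6.
Bind q := 6; no other remaining equation mentions q. Substituting into the earlier bindings gives x2 := node(6, 6, 6), u := plus(s(node(6, 6, 6)), plus(e, node(6, 6, 6))).
Delete trivial equation 6 ≐ 6.
MGU = { x2 ↦ node(6, 6, 6), u ↦ plus(s(node(6, 6, 6)), plus(e, node(6, 6, 6))), q ↦ 6 }, so x2 ↦ node(6, 6, 6).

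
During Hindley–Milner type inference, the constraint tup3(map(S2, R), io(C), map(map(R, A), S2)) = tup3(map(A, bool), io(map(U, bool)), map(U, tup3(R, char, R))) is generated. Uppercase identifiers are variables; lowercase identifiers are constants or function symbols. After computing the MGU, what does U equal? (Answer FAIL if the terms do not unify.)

Decompose tup3/3: map(S2, R) = map(A, bool),  io(C) = io(map(U, bool)),  map(map(R, A), S2) = map(U, tup3(R, char, R)).
Decompose map/2: S2 = A,  R = bool.
Bind S2 := A; substituting into the one remaining equation that mentions S2 gives: map(map(R, A), A) = map(U, tup3(R, char, R)).
Bind R := bool; substituting into the one remaining equation that mentions R gives: map(map(bool, A), A) = map(U, tup3(bool, char, bool)).
Decompose io/1: C = map(U, bool).
Bind C := map(U, bool); no other remaining equation mentions C.
Decompose map/2: map(bool, A) = U,  A = tup3(bool, char, bool).
Bind U := map(bool, A); no other remaining equation mentions U. Substituting into the earlier binding gives C := map(map(bool, A), bool).
Bind A := tup3(bool, char, bool). Substituting into the earlier bindings gives S2 := tup3(bool, char, bool), C := map(map(bool, tup3(bool, char, bool)), bool), U := map(bool, tup3(bool, char, bool)).
MGU = { S2 -> tup3(bool, char, bool), R -> bool, C -> map(map(bool, tup3(bool, char, bool)), bool), U -> map(bool, tup3(bool, char, bool)), A -> tup3(bool, char, bool) }, so U -> map(bool, tup3(bool, char, bool)).

map(bool, tup3(bool, char, bool))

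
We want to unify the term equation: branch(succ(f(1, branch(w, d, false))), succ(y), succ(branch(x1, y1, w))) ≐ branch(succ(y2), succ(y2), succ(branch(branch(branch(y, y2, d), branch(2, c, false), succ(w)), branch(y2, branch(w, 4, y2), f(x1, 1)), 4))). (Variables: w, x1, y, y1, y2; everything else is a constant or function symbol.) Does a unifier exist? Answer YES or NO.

Decompose branch/3: succ(f(1, branch(w, d, false))) ≐ succ(y2),  succ(y) ≐ succ(y2),  succ(branch(x1, y1, w)) ≐ succ(branch(branch(branch(y, y2, d), branch(2, c, false), succ(w)), branch(y2, branch(w, 4, y2), f(x1, 1)), 4)).
Decompose succ/1: f(1, branch(w, d, false)) ≐ y2.
Bind y2 := f(1, branch(w, d, false)); substituting into the remaining equations gives: succ(y) ≐ succ(f(1, branch(w, d, false))),  succ(branch(x1, y1, w)) ≐ succ(branch(branch(branch(y, f(1, branch(w, d, false)), d), branch(2, c, false), succ(w)), branch(f(1, branch(w, d, false)), branch(w, 4, f(1, branch(w, d, false))), f(x1, 1)), 4)).
Decompose succ/1: y ≐ f(1, branch(w, d, false)).
Bind y := f(1, branch(w, d, false)); substituting into the remaining equation gives: succ(branch(x1, y1, w)) ≐ succ(branch(branch(branch(f(1, branch(w, d, false)), f(1, branch(w, d, false)), d), branch(2, c, false), succ(w)), branch(f(1, branch(w, d, false)), branch(w, 4, f(1, branch(w, d, false))), f(x1, 1)), 4)).
Decompose succ/1: branch(x1, y1, w) ≐ branch(branch(branch(f(1, branch(w, d, false)), f(1, branch(w, d, false)), d), branch(2, c, false), succ(w)), branch(f(1, branch(w, d, false)), branch(w, 4, f(1, branch(w, d, false))), f(x1, 1)), 4).
Decompose branch/3: x1 ≐ branch(branch(f(1, branch(w, d, false)), f(1, branch(w, d, false)), d), branch(2, c, false), succ(w)),  y1 ≐ branch(f(1, branch(w, d, false)), branch(w, 4, f(1, branch(w, d, false))), f(x1, 1)),  w ≐ 4.
Bind x1 := branch(branch(f(1, branch(w, d, false)), f(1, branch(w, d, false)), d), branch(2, c, false), succ(w)); substituting into the one remaining equation that mentions x1 gives: y1 ≐ branch(f(1, branch(w, d, false)), branch(w, 4, f(1, branch(w, d, false))), f(branch(branch(f(1, branch(w, d, false)), f(1, branch(w, d, false)), d), branch(2, c, false), succ(w)), 1)).
Bind y1 := branch(f(1, branch(w, d, false)), branch(w, 4, f(1, branch(w, d, false))), f(branch(branch(f(1, branch(w, d, false)), f(1, branch(w, d, false)), d), branch(2, c, false), succ(w)), 1)); no other remaining equation mentions y1.
Bind w := 4. Substituting into the earlier bindings gives y2 := f(1, branch(4, d, false)), y := f(1, branch(4, d, false)), x1 := branch(branch(f(1, branch(4, d, false)), f(1, branch(4, d, false)), d), branch(2, c, false), succ(4)), y1 := branch(f(1, branch(4, d, false)), branch(4, 4, f(1, branch(4, d, false))), f(branch(branch(f(1, branch(4, d, false)), f(1, branch(4, d, false)), d), branch(2, c, false), succ(4)), 1)).
No equations remain and no clash or occurs-check failure arose, so a unifier exists.

YES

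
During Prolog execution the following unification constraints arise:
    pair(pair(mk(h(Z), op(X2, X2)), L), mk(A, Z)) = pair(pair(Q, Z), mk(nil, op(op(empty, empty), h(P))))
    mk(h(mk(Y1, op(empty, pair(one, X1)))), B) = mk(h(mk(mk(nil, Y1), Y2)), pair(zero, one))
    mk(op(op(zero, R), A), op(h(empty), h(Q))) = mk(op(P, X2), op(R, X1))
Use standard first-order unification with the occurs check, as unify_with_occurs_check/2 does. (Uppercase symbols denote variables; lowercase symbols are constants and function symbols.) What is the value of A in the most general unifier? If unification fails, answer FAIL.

FAIL

Decompose pair/2: pair(mk(h(Z), op(X2, X2)), L) = pair(Q, Z),  mk(A, Z) = mk(nil, op(op(empty, empty), h(P))).
Decompose pair/2: mk(h(Z), op(X2, X2)) = Q,  L = Z.
Bind Q := mk(h(Z), op(X2, X2)); substituting into the one remaining equation that mentions Q gives: mk(op(op(zero, R), A), op(h(empty), h(mk(h(Z), op(X2, X2))))) = mk(op(P, X2), op(R, X1)).
Bind L := Z; no other remaining equation mentions L.
Decompose mk/2: A = nil,  Z = op(op(empty, empty), h(P)).
Bind A := nil; substituting into the one remaining equation that mentions A gives: mk(op(op(zero, R), nil), op(h(empty), h(mk(h(Z), op(X2, X2))))) = mk(op(P, X2), op(R, X1)).
Bind Z := op(op(empty, empty), h(P)); substituting into the one remaining equation that mentions Z gives: mk(op(op(zero, R), nil), op(h(empty), h(mk(h(op(op(empty, empty), h(P))), op(X2, X2))))) = mk(op(P, X2), op(R, X1)). Substituting into the earlier bindings gives Q := mk(h(op(op(empty, empty), h(P))), op(X2, X2)), L := op(op(empty, empty), h(P)).
Decompose mk/2: h(mk(Y1, op(empty, pair(one, X1)))) = h(mk(mk(nil, Y1), Y2)),  B = pair(zero, one).
Decompose h/1: mk(Y1, op(empty, pair(one, X1))) = mk(mk(nil, Y1), Y2).
Decompose mk/2: Y1 = mk(nil, Y1),  op(empty, pair(one, X1)) = Y2.
Occurs check fails: Y1 occurs in mk(nil, Y1); the equation Y1 = mk(nil, Y1) has no finite solution.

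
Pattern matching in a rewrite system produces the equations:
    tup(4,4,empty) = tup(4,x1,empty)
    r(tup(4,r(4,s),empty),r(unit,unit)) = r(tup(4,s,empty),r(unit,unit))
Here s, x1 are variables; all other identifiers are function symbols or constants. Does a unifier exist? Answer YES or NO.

Decompose tup/3: 4 = 4,  4 = x1,  empty = empty.
Delete trivial equation 4 = 4.
Bind x1 := 4; no other remaining equation mentions x1.
Delete trivial equation empty = empty.
Decompose r/2: tup(4,r(4,s),empty) = tup(4,s,empty),  r(unit,unit) = r(unit,unit).
Decompose tup/3: 4 = 4,  r(4,s) = s,  empty = empty.
Delete trivial equation 4 = 4.
Occurs check fails: s occurs in r(4,s); the equation s = r(4,s) has no finite solution.

NO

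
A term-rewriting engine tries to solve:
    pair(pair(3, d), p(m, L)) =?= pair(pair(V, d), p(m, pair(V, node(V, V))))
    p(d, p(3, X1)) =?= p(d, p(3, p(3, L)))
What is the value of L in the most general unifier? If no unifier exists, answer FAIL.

pair(3, node(3, 3))

Decompose pair/2: pair(3, d) =?= pair(V, d),  p(m, L) =?= p(m, pair(V, node(V, V))).
Decompose pair/2: 3 =?= V,  d =?= d.
Bind V := 3; substituting into the one remaining equation that mentions V gives: p(m, L) =?= p(m, pair(3, node(3, 3))).
Delete trivial equation d =?= d.
Decompose p/2: m =?= m,  L =?= pair(3, node(3, 3)).
Delete trivial equation m =?= m.
Bind L := pair(3, node(3, 3)); substituting into the remaining equation gives: p(d, p(3, X1)) =?= p(d, p(3, p(3, pair(3, node(3, 3))))).
Decompose p/2: d =?= d,  p(3, X1) =?= p(3, p(3, pair(3, node(3, 3)))).
Delete trivial equation d =?= d.
Decompose p/2: 3 =?= 3,  X1 =?= p(3, pair(3, node(3, 3))).
Delete trivial equation 3 =?= 3.
Bind X1 := p(3, pair(3, node(3, 3))).
MGU = { V := 3, L := pair(3, node(3, 3)), X1 := p(3, pair(3, node(3, 3))) }, so L := pair(3, node(3, 3)).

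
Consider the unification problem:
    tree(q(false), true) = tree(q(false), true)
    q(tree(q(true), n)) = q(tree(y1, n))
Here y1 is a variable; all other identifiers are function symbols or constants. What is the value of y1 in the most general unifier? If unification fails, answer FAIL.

q(true)

Delete trivial equation tree(q(false), true) = tree(q(false), true).
Decompose q/1: tree(q(true), n) = tree(y1, n).
Decompose tree/2: q(true) = y1,  n = n.
Bind y1 := q(true); no other remaining equation mentions y1.
Delete trivial equation n = n.
MGU = { y1 -> q(true) }, so y1 -> q(true).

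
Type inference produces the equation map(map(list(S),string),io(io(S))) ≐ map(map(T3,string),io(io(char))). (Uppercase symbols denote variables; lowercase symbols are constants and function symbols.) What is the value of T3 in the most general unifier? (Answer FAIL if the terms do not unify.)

Decompose map/2: map(list(S),string) ≐ map(T3,string),  io(io(S)) ≐ io(io(char)).
Decompose map/2: list(S) ≐ T3,  string ≐ string.
Bind T3 := list(S); no other remaining equation mentions T3.
Delete trivial equation string ≐ string.
Decompose io/1: io(S) ≐ io(char).
Decompose io/1: S ≐ char.
Bind S := char. Substituting into the earlier binding gives T3 := list(char).
MGU = { T3 -> list(char), S -> char }, so T3 -> list(char).

list(char)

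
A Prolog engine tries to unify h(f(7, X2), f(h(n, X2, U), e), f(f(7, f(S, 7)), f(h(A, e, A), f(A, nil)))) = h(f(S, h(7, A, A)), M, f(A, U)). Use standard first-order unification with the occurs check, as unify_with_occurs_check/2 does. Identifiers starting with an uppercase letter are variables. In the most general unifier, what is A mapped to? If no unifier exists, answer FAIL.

Decompose h/3: f(7, X2) = f(S, h(7, A, A)),  f(h(n, X2, U), e) = M,  f(f(7, f(S, 7)), f(h(A, e, A), f(A, nil))) = f(A, U).
Decompose f/2: 7 = S,  X2 = h(7, A, A).
Bind S := 7; substituting into the one remaining equation that mentions S gives: f(f(7, f(7, 7)), f(h(A, e, A), f(A, nil))) = f(A, U).
Bind X2 := h(7, A, A); substituting into the one remaining equation that mentions X2 gives: f(h(n, h(7, A, A), U), e) = M.
Bind M := f(h(n, h(7, A, A), U), e); no other remaining equation mentions M.
Decompose f/2: f(7, f(7, 7)) = A,  f(h(A, e, A), f(A, nil)) = U.
Bind A := f(7, f(7, 7)); substituting into the remaining equation gives: f(h(f(7, f(7, 7)), e, f(7, f(7, 7))), f(f(7, f(7, 7)), nil)) = U. Substituting into the earlier bindings gives X2 := h(7, f(7, f(7, 7)), f(7, f(7, 7))), M := f(h(n, h(7, f(7, f(7, 7)), f(7, f(7, 7))), U), e).
Bind U := f(h(f(7, f(7, 7)), e, f(7, f(7, 7))), f(f(7, f(7, 7)), nil)). Substituting into the earlier binding gives M := f(h(n, h(7, f(7, f(7, 7)), f(7, f(7, 7))), f(h(f(7, f(7, 7)), e, f(7, f(7, 7))), f(f(7, f(7, 7)), nil))), e).
MGU = { S = 7, X2 = h(7, f(7, f(7, 7)), f(7, f(7, 7))), M = f(h(n, h(7, f(7, f(7, 7)), f(7, f(7, 7))), f(h(f(7, f(7, 7)), e, f(7, f(7, 7))), f(f(7, f(7, 7)), nil))), e), A = f(7, f(7, 7)), U = f(h(f(7, f(7, 7)), e, f(7, f(7, 7))), f(f(7, f(7, 7)), nil)) }, so A = f(7, f(7, 7)).

f(7, f(7, 7))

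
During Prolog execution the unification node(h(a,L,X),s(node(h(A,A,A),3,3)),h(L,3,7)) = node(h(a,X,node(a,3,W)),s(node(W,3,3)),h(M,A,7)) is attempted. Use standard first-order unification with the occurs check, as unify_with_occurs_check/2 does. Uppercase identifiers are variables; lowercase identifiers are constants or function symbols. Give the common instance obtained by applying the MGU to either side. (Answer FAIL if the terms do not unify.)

node(h(a,node(a,3,h(3,3,3)),node(a,3,h(3,3,3))),s(node(h(3,3,3),3,3)),h(node(a,3,h(3,3,3)),3,7))

Decompose node/3: h(a,L,X) = h(a,X,node(a,3,W)),  s(node(h(A,A,A),3,3)) = s(node(W,3,3)),  h(L,3,7) = h(M,A,7).
Decompose h/3: a = a,  L = X,  X = node(a,3,W).
Delete trivial equation a = a.
Bind L := X; substituting into the one remaining equation that mentions L gives: h(X,3,7) = h(M,A,7).
Bind X := node(a,3,W); substituting into the one remaining equation that mentions X gives: h(node(a,3,W),3,7) = h(M,A,7). Substituting into the earlier binding gives L := node(a,3,W).
Decompose s/1: node(h(A,A,A),3,3) = node(W,3,3).
Decompose node/3: h(A,A,A) = W,  3 = 3,  3 = 3.
Bind W := h(A,A,A); substituting into the one remaining equation that mentions W gives: h(node(a,3,h(A,A,A)),3,7) = h(M,A,7). Substituting into the earlier bindings gives L := node(a,3,h(A,A,A)), X := node(a,3,h(A,A,A)).
Delete trivial equation 3 = 3.
Delete trivial equation 3 = 3.
Decompose h/3: node(a,3,h(A,A,A)) = M,  3 = A,  7 = 7.
Bind M := node(a,3,h(A,A,A)); no other remaining equation mentions M.
Bind A := 3; no other remaining equation mentions A. Substituting into the earlier bindings gives L := node(a,3,h(3,3,3)), X := node(a,3,h(3,3,3)), W := h(3,3,3), M := node(a,3,h(3,3,3)).
Delete trivial equation 7 = 7.
Applying the MGU to either side gives node(h(a,node(a,3,h(3,3,3)),node(a,3,h(3,3,3))),s(node(h(3,3,3),3,3)),h(node(a,3,h(3,3,3)),3,7)).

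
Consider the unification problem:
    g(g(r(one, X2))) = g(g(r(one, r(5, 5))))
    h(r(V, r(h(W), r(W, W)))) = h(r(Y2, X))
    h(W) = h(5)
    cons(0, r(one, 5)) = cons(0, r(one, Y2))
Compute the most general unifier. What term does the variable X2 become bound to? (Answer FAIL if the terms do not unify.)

Decompose g/1: g(r(one, X2)) = g(r(one, r(5, 5))).
Decompose g/1: r(one, X2) = r(one, r(5, 5)).
Decompose r/2: one = one,  X2 = r(5, 5).
Delete trivial equation one = one.
Bind X2 := r(5, 5); no other remaining equation mentions X2.
Decompose h/1: r(V, r(h(W), r(W, W))) = r(Y2, X).
Decompose r/2: V = Y2,  r(h(W), r(W, W)) = X.
Bind V := Y2; no other remaining equation mentions V.
Bind X := r(h(W), r(W, W)); no other remaining equation mentions X.
Decompose h/1: W = 5.
Bind W := 5; no other remaining equation mentions W. Substituting into the earlier binding gives X := r(h(5), r(5, 5)).
Decompose cons/2: 0 = 0,  r(one, 5) = r(one, Y2).
Delete trivial equation 0 = 0.
Decompose r/2: one = one,  5 = Y2.
Delete trivial equation one = one.
Bind Y2 := 5. Substituting into the earlier binding gives V := 5.
MGU = { X2 ↦ r(5, 5), V ↦ 5, X ↦ r(h(5), r(5, 5)), W ↦ 5, Y2 ↦ 5 }, so X2 ↦ r(5, 5).

r(5, 5)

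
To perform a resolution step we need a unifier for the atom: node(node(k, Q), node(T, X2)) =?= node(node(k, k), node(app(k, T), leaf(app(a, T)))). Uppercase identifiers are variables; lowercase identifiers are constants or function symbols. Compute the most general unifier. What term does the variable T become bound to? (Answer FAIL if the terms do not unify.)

Decompose node/2: node(k, Q) =?= node(k, k),  node(T, X2) =?= node(app(k, T), leaf(app(a, T))).
Decompose node/2: k =?= k,  Q =?= k.
Delete trivial equation k =?= k.
Bind Q := k; no other remaining equation mentions Q.
Decompose node/2: T =?= app(k, T),  X2 =?= leaf(app(a, T)).
Occurs check fails: T occurs in app(k, T); the equation T =?= app(k, T) has no finite solution.

FAIL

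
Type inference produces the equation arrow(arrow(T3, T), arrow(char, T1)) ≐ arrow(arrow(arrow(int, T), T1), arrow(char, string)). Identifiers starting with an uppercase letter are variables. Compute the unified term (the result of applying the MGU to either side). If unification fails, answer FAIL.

arrow(arrow(arrow(int, string), string), arrow(char, string))

Decompose arrow/2: arrow(T3, T) ≐ arrow(arrow(int, T), T1),  arrow(char, T1) ≐ arrow(char, string).
Decompose arrow/2: T3 ≐ arrow(int, T),  T ≐ T1.
Bind T3 := arrow(int, T); no other remaining equation mentions T3.
Bind T := T1; no other remaining equation mentions T. Substituting into the earlier binding gives T3 := arrow(int, T1).
Decompose arrow/2: char ≐ char,  T1 ≐ string.
Delete trivial equation char ≐ char.
Bind T1 := string. Substituting into the earlier bindings gives T3 := arrow(int, string), T := string.
Applying the MGU to either side gives arrow(arrow(arrow(int, string), string), arrow(char, string)).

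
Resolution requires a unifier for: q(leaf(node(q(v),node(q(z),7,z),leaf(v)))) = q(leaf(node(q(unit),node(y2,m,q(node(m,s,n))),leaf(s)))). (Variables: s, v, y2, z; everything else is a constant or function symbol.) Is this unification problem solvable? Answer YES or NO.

NO

Decompose q/1: leaf(node(q(v),node(q(z),7,z),leaf(v))) = leaf(node(q(unit),node(y2,m,q(node(m,s,n))),leaf(s))).
Decompose leaf/1: node(q(v),node(q(z),7,z),leaf(v)) = node(q(unit),node(y2,m,q(node(m,s,n))),leaf(s)).
Decompose node/3: q(v) = q(unit),  node(q(z),7,z) = node(y2,m,q(node(m,s,n))),  leaf(v) = leaf(s).
Decompose q/1: v = unit.
Bind v := unit; substituting into the one remaining equation that mentions v gives: leaf(unit) = leaf(s).
Decompose node/3: q(z) = y2,  7 = m,  z = q(node(m,s,n)).
Bind y2 := q(z); no other remaining equation mentions y2.
Clash: constants 7 and m differ; no unifier exists.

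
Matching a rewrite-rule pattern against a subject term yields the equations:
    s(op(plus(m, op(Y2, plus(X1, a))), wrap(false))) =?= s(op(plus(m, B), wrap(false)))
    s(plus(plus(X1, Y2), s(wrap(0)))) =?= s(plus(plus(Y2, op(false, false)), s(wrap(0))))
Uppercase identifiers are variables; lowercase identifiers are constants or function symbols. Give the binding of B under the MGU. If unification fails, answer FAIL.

op(op(false, false), plus(op(false, false), a))

Decompose s/1: op(plus(m, op(Y2, plus(X1, a))), wrap(false)) =?= op(plus(m, B), wrap(false)).
Decompose op/2: plus(m, op(Y2, plus(X1, a))) =?= plus(m, B),  wrap(false) =?= wrap(false).
Decompose plus/2: m =?= m,  op(Y2, plus(X1, a)) =?= B.
Delete trivial equation m =?= m.
Bind B := op(Y2, plus(X1, a)); no other remaining equation mentions B.
Delete trivial equation wrap(false) =?= wrap(false).
Decompose s/1: plus(plus(X1, Y2), s(wrap(0))) =?= plus(plus(Y2, op(false, false)), s(wrap(0))).
Decompose plus/2: plus(X1, Y2) =?= plus(Y2, op(false, false)),  s(wrap(0)) =?= s(wrap(0)).
Decompose plus/2: X1 =?= Y2,  Y2 =?= op(false, false).
Bind X1 := Y2; no other remaining equation mentions X1. Substituting into the earlier binding gives B := op(Y2, plus(Y2, a)).
Bind Y2 := op(false, false); no other remaining equation mentions Y2. Substituting into the earlier bindings gives B := op(op(false, false), plus(op(false, false), a)), X1 := op(false, false).
Delete trivial equation s(wrap(0)) =?= s(wrap(0)).
MGU = { B ↦ op(op(false, false), plus(op(false, false), a)), X1 ↦ op(false, false), Y2 ↦ op(false, false) }, so B ↦ op(op(false, false), plus(op(false, false), a)).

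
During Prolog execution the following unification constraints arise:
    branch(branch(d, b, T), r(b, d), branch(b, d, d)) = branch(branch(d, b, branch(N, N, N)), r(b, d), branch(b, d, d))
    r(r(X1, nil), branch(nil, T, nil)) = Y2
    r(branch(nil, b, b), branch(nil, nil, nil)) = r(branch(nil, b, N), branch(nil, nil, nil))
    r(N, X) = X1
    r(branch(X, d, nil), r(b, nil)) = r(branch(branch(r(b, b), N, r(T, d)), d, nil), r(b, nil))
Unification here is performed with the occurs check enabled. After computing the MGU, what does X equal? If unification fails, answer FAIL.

branch(r(b, b), b, r(branch(b, b, b), d))

Decompose branch/3: branch(d, b, T) = branch(d, b, branch(N, N, N)),  r(b, d) = r(b, d),  branch(b, d, d) = branch(b, d, d).
Decompose branch/3: d = d,  b = b,  T = branch(N, N, N).
Delete trivial equation d = d.
Delete trivial equation b = b.
Bind T := branch(N, N, N); substituting into the 2 remaining equations that mention T gives: r(r(X1, nil), branch(nil, branch(N, N, N), nil)) = Y2,  r(branch(X, d, nil), r(b, nil)) = r(branch(branch(r(b, b), N, r(branch(N, N, N), d)), d, nil), r(b, nil)).
Delete trivial equation r(b, d) = r(b, d).
Delete trivial equation branch(b, d, d) = branch(b, d, d).
Bind Y2 := r(r(X1, nil), branch(nil, branch(N, N, N), nil)); no other remaining equation mentions Y2.
Decompose r/2: branch(nil, b, b) = branch(nil, b, N),  branch(nil, nil, nil) = branch(nil, nil, nil).
Decompose branch/3: nil = nil,  b = b,  b = N.
Delete trivial equation nil = nil.
Delete trivial equation b = b.
Bind N := b; substituting into the 2 remaining equations that mention N gives: r(b, X) = X1,  r(branch(X, d, nil), r(b, nil)) = r(branch(branch(r(b, b), b, r(branch(b, b, b), d)), d, nil), r(b, nil)). Substituting into the earlier bindings gives T := branch(b, b, b), Y2 := r(r(X1, nil), branch(nil, branch(b, b, b), nil)).
Delete trivial equation branch(nil, nil, nil) = branch(nil, nil, nil).
Bind X1 := r(b, X); no other remaining equation mentions X1. Substituting into the earlier binding gives Y2 := r(r(r(b, X), nil), branch(nil, branch(b, b, b), nil)).
Decompose r/2: branch(X, d, nil) = branch(branch(r(b, b), b, r(branch(b, b, b), d)), d, nil),  r(b, nil) = r(b, nil).
Decompose branch/3: X = branch(r(b, b), b, r(branch(b, b, b), d)),  d = d,  nil = nil.
Bind X := branch(r(b, b), b, r(branch(b, b, b), d)); no other remaining equation mentions X. Substituting into the earlier bindings gives Y2 := r(r(r(b, branch(r(b, b), b, r(branch(b, b, b), d))), nil), branch(nil, branch(b, b, b), nil)), X1 := r(b, branch(r(b, b), b, r(branch(b, b, b), d))).
Delete trivial equation d = d.
Delete trivial equation nil = nil.
Delete trivial equation r(b, nil) = r(b, nil).
MGU = { T ↦ branch(b, b, b), Y2 ↦ r(r(r(b, branch(r(b, b), b, r(branch(b, b, b), d))), nil), branch(nil, branch(b, b, b), nil)), N ↦ b, X1 ↦ r(b, branch(r(b, b), b, r(branch(b, b, b), d))), X ↦ branch(r(b, b), b, r(branch(b, b, b), d)) }, so X ↦ branch(r(b, b), b, r(branch(b, b, b), d)).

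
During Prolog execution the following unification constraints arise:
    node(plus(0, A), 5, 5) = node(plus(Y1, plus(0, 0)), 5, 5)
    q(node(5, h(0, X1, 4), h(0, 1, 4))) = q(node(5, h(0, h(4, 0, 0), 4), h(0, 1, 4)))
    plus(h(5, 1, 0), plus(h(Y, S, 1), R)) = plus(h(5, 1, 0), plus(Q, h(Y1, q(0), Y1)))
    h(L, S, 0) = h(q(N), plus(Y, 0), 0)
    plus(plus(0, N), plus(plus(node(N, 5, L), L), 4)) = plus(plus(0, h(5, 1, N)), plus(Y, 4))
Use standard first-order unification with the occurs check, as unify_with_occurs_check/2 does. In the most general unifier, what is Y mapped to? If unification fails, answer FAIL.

FAIL

Decompose node/3: plus(0, A) = plus(Y1, plus(0, 0)),  5 = 5,  5 = 5.
Decompose plus/2: 0 = Y1,  A = plus(0, 0).
Bind Y1 := 0; substituting into the one remaining equation that mentions Y1 gives: plus(h(5, 1, 0), plus(h(Y, S, 1), R)) = plus(h(5, 1, 0), plus(Q, h(0, q(0), 0))).
Bind A := plus(0, 0); no other remaining equation mentions A.
Delete trivial equation 5 = 5.
Delete trivial equation 5 = 5.
Decompose q/1: node(5, h(0, X1, 4), h(0, 1, 4)) = node(5, h(0, h(4, 0, 0), 4), h(0, 1, 4)).
Decompose node/3: 5 = 5,  h(0, X1, 4) = h(0, h(4, 0, 0), 4),  h(0, 1, 4) = h(0, 1, 4).
Delete trivial equation 5 = 5.
Decompose h/3: 0 = 0,  X1 = h(4, 0, 0),  4 = 4.
Delete trivial equation 0 = 0.
Bind X1 := h(4, 0, 0); no other remaining equation mentions X1.
Delete trivial equation 4 = 4.
Delete trivial equation h(0, 1, 4) = h(0, 1, 4).
Decompose plus/2: h(5, 1, 0) = h(5, 1, 0),  plus(h(Y, S, 1), R) = plus(Q, h(0, q(0), 0)).
Delete trivial equation h(5, 1, 0) = h(5, 1, 0).
Decompose plus/2: h(Y, S, 1) = Q,  R = h(0, q(0), 0).
Bind Q := h(Y, S, 1); no other remaining equation mentions Q.
Bind R := h(0, q(0), 0); no other remaining equation mentions R.
Decompose h/3: L = q(N),  S = plus(Y, 0),  0 = 0.
Bind L := q(N); substituting into the one remaining equation that mentions L gives: plus(plus(0, N), plus(plus(node(N, 5, q(N)), q(N)), 4)) = plus(plus(0, h(5, 1, N)), plus(Y, 4)).
Bind S := plus(Y, 0); no other remaining equation mentions S. Substituting into the earlier binding gives Q := h(Y, plus(Y, 0), 1).
Delete trivial equation 0 = 0.
Decompose plus/2: plus(0, N) = plus(0, h(5, 1, N)),  plus(plus(node(N, 5, q(N)), q(N)), 4) = plus(Y, 4).
Decompose plus/2: 0 = 0,  N = h(5, 1, N).
Delete trivial equation 0 = 0.
Occurs check fails: N occurs in h(5, 1, N); the equation N = h(5, 1, N) has no finite solution.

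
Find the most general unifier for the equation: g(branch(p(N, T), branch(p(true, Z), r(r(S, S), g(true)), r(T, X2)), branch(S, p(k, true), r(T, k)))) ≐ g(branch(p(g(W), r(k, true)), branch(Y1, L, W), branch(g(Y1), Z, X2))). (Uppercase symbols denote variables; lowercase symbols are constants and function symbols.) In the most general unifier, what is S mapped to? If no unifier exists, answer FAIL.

Decompose g/1: branch(p(N, T), branch(p(true, Z), r(r(S, S), g(true)), r(T, X2)), branch(S, p(k, true), r(T, k))) ≐ branch(p(g(W), r(k, true)), branch(Y1, L, W), branch(g(Y1), Z, X2)).
Decompose branch/3: p(N, T) ≐ p(g(W), r(k, true)),  branch(p(true, Z), r(r(S, S), g(true)), r(T, X2)) ≐ branch(Y1, L, W),  branch(S, p(k, true), r(T, k)) ≐ branch(g(Y1), Z, X2).
Decompose p/2: N ≐ g(W),  T ≐ r(k, true).
Bind N := g(W); no other remaining equation mentions N.
Bind T := r(k, true); substituting into the remaining equations gives: branch(p(true, Z), r(r(S, S), g(true)), r(r(k, true), X2)) ≐ branch(Y1, L, W),  branch(S, p(k, true), r(r(k, true), k)) ≐ branch(g(Y1), Z, X2).
Decompose branch/3: p(true, Z) ≐ Y1,  r(r(S, S), g(true)) ≐ L,  r(r(k, true), X2) ≐ W.
Bind Y1 := p(true, Z); substituting into the one remaining equation that mentions Y1 gives: branch(S, p(k, true), r(r(k, true), k)) ≐ branch(g(p(true, Z)), Z, X2).
Bind L := r(r(S, S), g(true)); no other remaining equation mentions L.
Bind W := r(r(k, true), X2); no other remaining equation mentions W. Substituting into the earlier binding gives N := g(r(r(k, true), X2)).
Decompose branch/3: S ≐ g(p(true, Z)),  p(k, true) ≐ Z,  r(r(k, true), k) ≐ X2.
Bind S := g(p(true, Z)); no other remaining equation mentions S. Substituting into the earlier binding gives L := r(r(g(p(true, Z)), g(p(true, Z))), g(true)).
Bind Z := p(k, true); no other remaining equation mentions Z. Substituting into the earlier bindings gives Y1 := p(true, p(k, true)), L := r(r(g(p(true, p(k, true))), g(p(true, p(k, true)))), g(true)), S := g(p(true, p(k, true))).
Bind X2 := r(r(k, true), k). Substituting into the earlier bindings gives N := g(r(r(k, true), r(r(k, true), k))), W := r(r(k, true), r(r(k, true), k)).
MGU = { N := g(r(r(k, true), r(r(k, true), k))), T := r(k, true), Y1 := p(true, p(k, true)), L := r(r(g(p(true, p(k, true))), g(p(true, p(k, true)))), g(true)), W := r(r(k, true), r(r(k, true), k)), S := g(p(true, p(k, true))), Z := p(k, true), X2 := r(r(k, true), k) }, so S := g(p(true, p(k, true))).

g(p(true, p(k, true)))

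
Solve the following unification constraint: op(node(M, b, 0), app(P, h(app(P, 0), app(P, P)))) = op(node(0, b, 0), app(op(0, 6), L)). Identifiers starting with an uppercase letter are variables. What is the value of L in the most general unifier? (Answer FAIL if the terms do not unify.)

h(app(op(0, 6), 0), app(op(0, 6), op(0, 6)))

Decompose op/2: node(M, b, 0) = node(0, b, 0),  app(P, h(app(P, 0), app(P, P))) = app(op(0, 6), L).
Decompose node/3: M = 0,  b = b,  0 = 0.
Bind M := 0; no other remaining equation mentions M.
Delete trivial equation b = b.
Delete trivial equation 0 = 0.
Decompose app/2: P = op(0, 6),  h(app(P, 0), app(P, P)) = L.
Bind P := op(0, 6); substituting into the remaining equation gives: h(app(op(0, 6), 0), app(op(0, 6), op(0, 6))) = L.
Bind L := h(app(op(0, 6), 0), app(op(0, 6), op(0, 6))).
MGU = { M -> 0, P -> op(0, 6), L -> h(app(op(0, 6), 0), app(op(0, 6), op(0, 6))) }, so L -> h(app(op(0, 6), 0), app(op(0, 6), op(0, 6))).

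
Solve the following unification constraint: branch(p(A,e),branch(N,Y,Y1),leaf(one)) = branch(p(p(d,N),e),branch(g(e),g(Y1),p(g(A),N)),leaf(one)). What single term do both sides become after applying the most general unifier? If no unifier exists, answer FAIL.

branch(p(p(d,g(e)),e),branch(g(e),g(p(g(p(d,g(e))),g(e))),p(g(p(d,g(e))),g(e))),leaf(one))

Decompose branch/3: p(A,e) = p(p(d,N),e),  branch(N,Y,Y1) = branch(g(e),g(Y1),p(g(A),N)),  leaf(one) = leaf(one).
Decompose p/2: A = p(d,N),  e = e.
Bind A := p(d,N); substituting into the one remaining equation that mentions A gives: branch(N,Y,Y1) = branch(g(e),g(Y1),p(g(p(d,N)),N)).
Delete trivial equation e = e.
Decompose branch/3: N = g(e),  Y = g(Y1),  Y1 = p(g(p(d,N)),N).
Bind N := g(e); substituting into the one remaining equation that mentions N gives: Y1 = p(g(p(d,g(e))),g(e)). Substituting into the earlier binding gives A := p(d,g(e)).
Bind Y := g(Y1); no other remaining equation mentions Y.
Bind Y1 := p(g(p(d,g(e))),g(e)); no other remaining equation mentions Y1. Substituting into the earlier binding gives Y := g(p(g(p(d,g(e))),g(e))).
Delete trivial equation leaf(one) = leaf(one).
Applying the MGU to either side gives branch(p(p(d,g(e)),e),branch(g(e),g(p(g(p(d,g(e))),g(e))),p(g(p(d,g(e))),g(e))),leaf(one)).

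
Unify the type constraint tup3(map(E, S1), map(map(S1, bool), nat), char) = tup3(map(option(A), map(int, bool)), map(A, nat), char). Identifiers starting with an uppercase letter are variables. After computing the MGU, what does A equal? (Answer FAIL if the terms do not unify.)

map(map(int, bool), bool)

Decompose tup3/3: map(E, S1) = map(option(A), map(int, bool)),  map(map(S1, bool), nat) = map(A, nat),  char = char.
Decompose map/2: E = option(A),  S1 = map(int, bool).
Bind E := option(A); no other remaining equation mentions E.
Bind S1 := map(int, bool); substituting into the one remaining equation that mentions S1 gives: map(map(map(int, bool), bool), nat) = map(A, nat).
Decompose map/2: map(map(int, bool), bool) = A,  nat = nat.
Bind A := map(map(int, bool), bool); no other remaining equation mentions A. Substituting into the earlier binding gives E := option(map(map(int, bool), bool)).
Delete trivial equation nat = nat.
Delete trivial equation char = char.
MGU = { E ↦ option(map(map(int, bool), bool)), S1 ↦ map(int, bool), A ↦ map(map(int, bool), bool) }, so A ↦ map(map(int, bool), bool).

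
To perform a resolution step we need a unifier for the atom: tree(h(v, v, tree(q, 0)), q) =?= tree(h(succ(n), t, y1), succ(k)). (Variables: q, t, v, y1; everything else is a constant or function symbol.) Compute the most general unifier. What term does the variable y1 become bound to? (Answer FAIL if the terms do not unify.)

Decompose tree/2: h(v, v, tree(q, 0)) =?= h(succ(n), t, y1),  q =?= succ(k).
Decompose h/3: v =?= succ(n),  v =?= t,  tree(q, 0) =?= y1.
Bind v := succ(n); substituting into the one remaining equation that mentions v gives: succ(n) =?= t.
Bind t := succ(n); no other remaining equation mentions t.
Bind y1 := tree(q, 0); no other remaining equation mentions y1.
Bind q := succ(k). Substituting into the earlier binding gives y1 := tree(succ(k), 0).
MGU = { v := succ(n), t := succ(n), y1 := tree(succ(k), 0), q := succ(k) }, so y1 := tree(succ(k), 0).

tree(succ(k), 0)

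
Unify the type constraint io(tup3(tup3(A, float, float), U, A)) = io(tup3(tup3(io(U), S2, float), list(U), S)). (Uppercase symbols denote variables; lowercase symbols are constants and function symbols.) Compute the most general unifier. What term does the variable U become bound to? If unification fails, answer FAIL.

FAIL

Decompose io/1: tup3(tup3(A, float, float), U, A) = tup3(tup3(io(U), S2, float), list(U), S).
Decompose tup3/3: tup3(A, float, float) = tup3(io(U), S2, float),  U = list(U),  A = S.
Decompose tup3/3: A = io(U),  float = S2,  float = float.
Bind A := io(U); substituting into the one remaining equation that mentions A gives: io(U) = S.
Bind S2 := float; no other remaining equation mentions S2.
Delete trivial equation float = float.
Occurs check fails: U occurs in list(U); the equation U = list(U) has no finite solution.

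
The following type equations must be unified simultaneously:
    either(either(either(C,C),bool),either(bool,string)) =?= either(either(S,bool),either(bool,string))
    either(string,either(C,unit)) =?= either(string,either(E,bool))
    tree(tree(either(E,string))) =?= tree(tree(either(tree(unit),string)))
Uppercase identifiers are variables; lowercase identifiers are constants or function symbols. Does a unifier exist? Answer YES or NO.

NO

Decompose either/2: either(either(C,C),bool) =?= either(S,bool),  either(bool,string) =?= either(bool,string).
Decompose either/2: either(C,C) =?= S,  bool =?= bool.
Bind S := either(C,C); no other remaining equation mentions S.
Delete trivial equation bool =?= bool.
Delete trivial equation either(bool,string) =?= either(bool,string).
Decompose either/2: string =?= string,  either(C,unit) =?= either(E,bool).
Delete trivial equation string =?= string.
Decompose either/2: C =?= E,  unit =?= bool.
Bind C := E; no other remaining equation mentions C. Substituting into the earlier binding gives S := either(E,E).
Clash: constants unit and bool differ; no unifier exists.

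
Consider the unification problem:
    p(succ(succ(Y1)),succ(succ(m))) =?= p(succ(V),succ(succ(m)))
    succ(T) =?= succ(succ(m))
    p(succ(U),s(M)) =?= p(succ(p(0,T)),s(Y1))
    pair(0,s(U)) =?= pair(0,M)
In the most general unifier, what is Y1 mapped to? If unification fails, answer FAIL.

s(p(0,succ(m)))

Decompose p/2: succ(succ(Y1)) =?= succ(V),  succ(succ(m)) =?= succ(succ(m)).
Decompose succ/1: succ(Y1) =?= V.
Bind V := succ(Y1); no other remaining equation mentions V.
Delete trivial equation succ(succ(m)) =?= succ(succ(m)).
Decompose succ/1: T =?= succ(m).
Bind T := succ(m); substituting into the one remaining equation that mentions T gives: p(succ(U),s(M)) =?= p(succ(p(0,succ(m))),s(Y1)).
Decompose p/2: succ(U) =?= succ(p(0,succ(m))),  s(M) =?= s(Y1).
Decompose succ/1: U =?= p(0,succ(m)).
Bind U := p(0,succ(m)); substituting into the one remaining equation that mentions U gives: pair(0,s(p(0,succ(m)))) =?= pair(0,M).
Decompose s/1: M =?= Y1.
Bind M := Y1; substituting into the remaining equation gives: pair(0,s(p(0,succ(m)))) =?= pair(0,Y1).
Decompose pair/2: 0 =?= 0,  s(p(0,succ(m))) =?= Y1.
Delete trivial equation 0 =?= 0.
Bind Y1 := s(p(0,succ(m))). Substituting into the earlier bindings gives V := succ(s(p(0,succ(m)))), M := s(p(0,succ(m))).
MGU = { V -> succ(s(p(0,succ(m)))), T -> succ(m), U -> p(0,succ(m)), M -> s(p(0,succ(m))), Y1 -> s(p(0,succ(m))) }, so Y1 -> s(p(0,succ(m))).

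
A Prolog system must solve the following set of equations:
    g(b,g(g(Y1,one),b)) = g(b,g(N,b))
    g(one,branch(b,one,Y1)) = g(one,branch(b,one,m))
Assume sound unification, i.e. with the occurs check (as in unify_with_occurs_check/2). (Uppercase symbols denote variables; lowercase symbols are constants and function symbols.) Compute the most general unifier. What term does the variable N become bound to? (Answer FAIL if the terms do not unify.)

g(m,one)

Decompose g/2: b = b,  g(g(Y1,one),b) = g(N,b).
Delete trivial equation b = b.
Decompose g/2: g(Y1,one) = N,  b = b.
Bind N := g(Y1,one); no other remaining equation mentions N.
Delete trivial equation b = b.
Decompose g/2: one = one,  branch(b,one,Y1) = branch(b,one,m).
Delete trivial equation one = one.
Decompose branch/3: b = b,  one = one,  Y1 = m.
Delete trivial equation b = b.
Delete trivial equation one = one.
Bind Y1 := m. Substituting into the earlier binding gives N := g(m,one).
MGU = { N ↦ g(m,one), Y1 ↦ m }, so N ↦ g(m,one).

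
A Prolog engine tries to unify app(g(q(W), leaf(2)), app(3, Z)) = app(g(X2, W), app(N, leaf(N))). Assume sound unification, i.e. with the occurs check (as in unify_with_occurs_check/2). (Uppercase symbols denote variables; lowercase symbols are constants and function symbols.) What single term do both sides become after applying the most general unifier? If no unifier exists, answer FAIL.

Decompose app/2: g(q(W), leaf(2)) = g(X2, W),  app(3, Z) = app(N, leaf(N)).
Decompose g/2: q(W) = X2,  leaf(2) = W.
Bind X2 := q(W); no other remaining equation mentions X2.
Bind W := leaf(2); no other remaining equation mentions W. Substituting into the earlier binding gives X2 := q(leaf(2)).
Decompose app/2: 3 = N,  Z = leaf(N).
Bind N := 3; substituting into the remaining equation gives: Z = leaf(3).
Bind Z := leaf(3).
Applying the MGU to either side gives app(g(q(leaf(2)), leaf(2)), app(3, leaf(3))).

app(g(q(leaf(2)), leaf(2)), app(3, leaf(3)))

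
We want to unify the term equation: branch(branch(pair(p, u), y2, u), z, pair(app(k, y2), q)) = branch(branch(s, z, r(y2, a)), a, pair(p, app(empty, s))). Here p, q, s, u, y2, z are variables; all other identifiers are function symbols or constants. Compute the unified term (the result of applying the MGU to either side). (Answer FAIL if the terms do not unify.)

branch(branch(pair(app(k, a), r(a, a)), a, r(a, a)), a, pair(app(k, a), app(empty, pair(app(k, a), r(a, a)))))

Decompose branch/3: branch(pair(p, u), y2, u) = branch(s, z, r(y2, a)),  z = a,  pair(app(k, y2), q) = pair(p, app(empty, s)).
Decompose branch/3: pair(p, u) = s,  y2 = z,  u = r(y2, a).
Bind s := pair(p, u); substituting into the one remaining equation that mentions s gives: pair(app(k, y2), q) = pair(p, app(empty, pair(p, u))).
Bind y2 := z; substituting into the 2 remaining equations that mention y2 gives: u = r(z, a),  pair(app(k, z), q) = pair(p, app(empty, pair(p, u))).
Bind u := r(z, a); substituting into the one remaining equation that mentions u gives: pair(app(k, z), q) = pair(p, app(empty, pair(p, r(z, a)))). Substituting into the earlier binding gives s := pair(p, r(z, a)).
Bind z := a; substituting into the remaining equation gives: pair(app(k, a), q) = pair(p, app(empty, pair(p, r(a, a)))). Substituting into the earlier bindings gives s := pair(p, r(a, a)), y2 := a, u := r(a, a).
Decompose pair/2: app(k, a) = p,  q = app(empty, pair(p, r(a, a))).
Bind p := app(k, a); substituting into the remaining equation gives: q = app(empty, pair(app(k, a), r(a, a))). Substituting into the earlier binding gives s := pair(app(k, a), r(a, a)).
Bind q := app(empty, pair(app(k, a), r(a, a))).
Applying the MGU to either side gives branch(branch(pair(app(k, a), r(a, a)), a, r(a, a)), a, pair(app(k, a), app(empty, pair(app(k, a), r(a, a))))).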